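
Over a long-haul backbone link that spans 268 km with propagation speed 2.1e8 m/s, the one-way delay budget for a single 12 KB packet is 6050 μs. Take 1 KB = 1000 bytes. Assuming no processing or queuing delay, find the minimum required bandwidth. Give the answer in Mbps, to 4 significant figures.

20.11 Mbps

L = 96000 bits.
Propagation delay = 268000 / 210000000 = 1276.19 μs.
Transmission budget = 6050 − 1276.19 = 4773.81 μs.
R ≥ L / t_tx = 96000 bits / 0.00477381 s = 20.11 Mbps.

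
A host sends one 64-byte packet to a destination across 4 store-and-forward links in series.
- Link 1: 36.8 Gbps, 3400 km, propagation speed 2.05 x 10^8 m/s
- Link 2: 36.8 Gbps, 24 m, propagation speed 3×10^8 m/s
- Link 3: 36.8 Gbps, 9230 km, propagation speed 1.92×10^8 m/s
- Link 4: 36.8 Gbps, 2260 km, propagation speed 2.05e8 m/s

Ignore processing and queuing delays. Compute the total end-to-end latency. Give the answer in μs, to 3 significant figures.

L = 64 × 8 = 512 bits.
Transmission delay per hop = L/R = 512/36800000000 = 0.013913 μs; 4 hops → 0.0556522 μs.
Propagation delays (d/s per hop): 16585.4, 0.08, 48072.9, 11024.4 μs; sum = 75682.8 μs.
End-to-end = 75700 μs.

75700 μs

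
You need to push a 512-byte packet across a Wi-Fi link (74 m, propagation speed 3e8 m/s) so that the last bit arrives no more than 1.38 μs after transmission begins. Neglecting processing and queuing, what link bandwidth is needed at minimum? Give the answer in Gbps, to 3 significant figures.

3.61 Gbps

L = 4096 bits.
Propagation delay = 74 / 300000000 = 0.246667 μs.
Transmission budget = 1.38 − 0.246667 = 1.13333 μs.
R ≥ L / t_tx = 4096 bits / 1.13333e-06 s = 3.61 Gbps.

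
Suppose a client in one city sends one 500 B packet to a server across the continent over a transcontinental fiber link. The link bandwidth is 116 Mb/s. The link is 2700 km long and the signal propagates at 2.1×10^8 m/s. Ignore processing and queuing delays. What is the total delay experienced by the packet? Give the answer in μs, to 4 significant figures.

L = 500 × 8 = 4000 bits.
Transmission delay = L/R = 4000 / 116000000 = 34.4828 μs.
Propagation delay = d/s = 2700000 m / 210000000 m/s = 12857.1 μs.
Total = 12890 μs.

12890 μs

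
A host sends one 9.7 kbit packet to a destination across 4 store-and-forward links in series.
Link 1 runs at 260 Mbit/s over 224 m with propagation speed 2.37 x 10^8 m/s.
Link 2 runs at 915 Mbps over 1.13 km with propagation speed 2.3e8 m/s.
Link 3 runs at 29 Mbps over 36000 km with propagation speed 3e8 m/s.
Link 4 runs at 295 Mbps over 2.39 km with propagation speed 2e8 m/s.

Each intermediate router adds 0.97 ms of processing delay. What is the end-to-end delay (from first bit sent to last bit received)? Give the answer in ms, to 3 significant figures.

L = 9700 bits.
Transmission delays (L/R per hop): 0.0373077, 0.0106011, 0.334483, 0.0328814 ms; sum = 0.415273 ms.
Propagation delays (d/s per hop): 0.000945148, 0.00491304, 120, 0.01195 ms; sum = 120.018 ms.
Processing at 3 router(s): 3 × 0.97 ms = 2.91 ms.
End-to-end = 123 ms.

123 ms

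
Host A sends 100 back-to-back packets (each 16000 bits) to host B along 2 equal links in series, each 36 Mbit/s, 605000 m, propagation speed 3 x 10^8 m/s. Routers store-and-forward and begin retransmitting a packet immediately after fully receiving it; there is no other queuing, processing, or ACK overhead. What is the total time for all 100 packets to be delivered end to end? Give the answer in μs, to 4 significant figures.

Per-hop transmission t_tx = L/R = 16000/36000000 = 444.444 μs.
Per-hop propagation t_prop = 605000/300000000 = 2016.67 μs.
Pipeline fill: first packet needs 2·t_tx to clear all hops; remaining 99 packets each add one t_tx.
Total = (2+100-1)·t_tx + 2·t_prop = 101·444.444 + 2·2016.67 = 48920 μs.

48920 μs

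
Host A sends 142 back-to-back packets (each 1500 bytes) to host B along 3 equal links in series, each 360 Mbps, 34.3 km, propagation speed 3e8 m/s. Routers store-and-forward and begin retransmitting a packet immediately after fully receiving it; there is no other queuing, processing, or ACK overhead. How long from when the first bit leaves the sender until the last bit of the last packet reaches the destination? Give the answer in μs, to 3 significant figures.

Per-hop transmission t_tx = L/R = 12000/360000000 = 33.3333 μs.
Per-hop propagation t_prop = 34300/300000000 = 114.333 μs.
Pipeline fill: first packet needs 3·t_tx to clear all hops; remaining 141 packets each add one t_tx.
Total = (3+142-1)·t_tx + 3·t_prop = 144·33.3333 + 3·114.333 = 5140 μs.

5140 μs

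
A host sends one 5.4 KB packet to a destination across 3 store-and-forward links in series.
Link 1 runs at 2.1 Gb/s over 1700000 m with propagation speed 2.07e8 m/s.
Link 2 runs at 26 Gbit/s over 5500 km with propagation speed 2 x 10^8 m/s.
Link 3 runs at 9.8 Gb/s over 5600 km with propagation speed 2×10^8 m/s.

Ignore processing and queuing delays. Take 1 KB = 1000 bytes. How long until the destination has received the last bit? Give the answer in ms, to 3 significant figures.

63.7 ms

L = 43200 bits.
Transmission delays (L/R per hop): 0.0205714, 0.00166154, 0.00440816 ms; sum = 0.0266411 ms.
Propagation delays (d/s per hop): 8.21256, 27.5, 28 ms; sum = 63.7126 ms.
End-to-end = 63.7 ms.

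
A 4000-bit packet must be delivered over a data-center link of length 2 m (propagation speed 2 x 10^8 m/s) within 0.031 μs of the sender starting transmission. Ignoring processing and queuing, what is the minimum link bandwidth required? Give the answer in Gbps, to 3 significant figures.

190 Gbps

Propagation delay = 2 / 200000000 = 0.01 μs.
Transmission budget = 0.031 − 0.01 = 0.021 μs.
R ≥ L / t_tx = 4000 bits / 2.1e-08 s = 190 Gbps.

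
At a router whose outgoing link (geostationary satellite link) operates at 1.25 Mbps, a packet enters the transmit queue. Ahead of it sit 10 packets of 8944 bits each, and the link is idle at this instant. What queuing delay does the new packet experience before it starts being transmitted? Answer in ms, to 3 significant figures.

Each queued packet: L/R = 8944/1250000 = 7.1552 ms.
10 queued → 71.552 ms.
Queuing delay = 71.6 ms.

71.6 ms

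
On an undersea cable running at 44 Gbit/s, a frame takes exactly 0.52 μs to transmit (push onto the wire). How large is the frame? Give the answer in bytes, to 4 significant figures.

L = R × t_tx = 44000000000 b/s × 5.2e-07 s = 22880 bits.
In bytes: 22880 / 8 = 2860 bytes.

2860 bytes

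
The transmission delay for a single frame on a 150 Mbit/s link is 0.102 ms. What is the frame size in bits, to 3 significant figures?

15300 bits

L = R × t_tx = 150000000 b/s × 0.000102 s = 15300 bits.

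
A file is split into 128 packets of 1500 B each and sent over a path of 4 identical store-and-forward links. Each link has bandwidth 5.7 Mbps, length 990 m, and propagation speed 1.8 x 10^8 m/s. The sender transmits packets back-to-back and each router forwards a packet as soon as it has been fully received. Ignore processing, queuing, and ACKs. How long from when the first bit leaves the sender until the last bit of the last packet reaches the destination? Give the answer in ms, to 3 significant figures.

276 ms

Per-hop transmission t_tx = L/R = 12000/5700000 = 2.10526 ms.
Per-hop propagation t_prop = 990/180000000 = 0.0055 ms.
Pipeline fill: first packet needs 4·t_tx to clear all hops; remaining 127 packets each add one t_tx.
Total = (4+128-1)·t_tx + 4·t_prop = 131·2.10526 + 4·0.0055 = 276 ms.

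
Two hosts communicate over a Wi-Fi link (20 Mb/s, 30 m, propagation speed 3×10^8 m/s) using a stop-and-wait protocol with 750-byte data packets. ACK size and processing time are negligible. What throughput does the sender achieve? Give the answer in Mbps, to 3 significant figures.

t_tx = L/R = 6000/20000000 = 0.0003 s.
t_prop = 30/300000000 = 1e-07 s; RTT = 2e-07 s.
Cycle = t_tx + RTT = 0.0003002 s.
Throughput = L / cycle = 6000 / 0.0003002 = 20.0 Mbps.

20.0 Mbps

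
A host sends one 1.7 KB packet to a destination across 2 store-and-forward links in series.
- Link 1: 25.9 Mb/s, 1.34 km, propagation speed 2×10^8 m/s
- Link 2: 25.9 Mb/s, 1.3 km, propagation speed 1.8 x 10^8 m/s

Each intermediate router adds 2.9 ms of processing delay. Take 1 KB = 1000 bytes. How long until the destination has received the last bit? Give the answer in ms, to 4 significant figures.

L = 13600 bits.
Transmission delay per hop = L/R = 13600/25900000 = 0.525097 ms; 2 hops → 1.05019 ms.
Propagation delays (d/s per hop): 0.0067, 0.00722222 ms; sum = 0.0139222 ms.
Processing at 1 router(s): 1 × 2.9 ms = 2.9 ms.
End-to-end = 3.964 ms.

3.964 ms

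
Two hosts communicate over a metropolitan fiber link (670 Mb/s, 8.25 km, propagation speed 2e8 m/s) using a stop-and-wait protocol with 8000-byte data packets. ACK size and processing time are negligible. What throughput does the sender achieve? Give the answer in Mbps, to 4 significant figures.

t_tx = L/R = 64000/670000000 = 9.55224e-05 s.
t_prop = 8250/200000000 = 4.125e-05 s; RTT = 8.25e-05 s.
Cycle = t_tx + RTT = 0.000178022 s.
Throughput = L / cycle = 64000 / 0.000178022 = 359.5 Mbps.

359.5 Mbps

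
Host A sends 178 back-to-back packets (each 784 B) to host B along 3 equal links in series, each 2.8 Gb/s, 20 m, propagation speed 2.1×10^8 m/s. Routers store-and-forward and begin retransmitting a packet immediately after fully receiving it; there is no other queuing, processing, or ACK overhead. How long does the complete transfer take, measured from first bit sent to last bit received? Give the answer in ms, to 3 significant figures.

Per-hop transmission t_tx = L/R = 6272/2800000000 = 0.00224 ms.
Per-hop propagation t_prop = 20/210000000 = 9.52381e-05 ms.
Pipeline fill: first packet needs 3·t_tx to clear all hops; remaining 177 packets each add one t_tx.
Total = (3+178-1)·t_tx + 3·t_prop = 180·0.00224 + 3·9.52381e-05 = 0.403 ms.

0.403 ms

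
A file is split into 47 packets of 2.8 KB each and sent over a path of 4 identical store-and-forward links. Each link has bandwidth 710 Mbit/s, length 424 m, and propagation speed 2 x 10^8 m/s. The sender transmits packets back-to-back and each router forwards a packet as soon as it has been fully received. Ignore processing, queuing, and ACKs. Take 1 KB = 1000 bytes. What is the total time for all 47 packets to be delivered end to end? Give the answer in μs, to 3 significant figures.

1590 μs

Per-hop transmission t_tx = L/R = 22400/710000000 = 31.5493 μs.
Per-hop propagation t_prop = 424/200000000 = 2.12 μs.
Pipeline fill: first packet needs 4·t_tx to clear all hops; remaining 46 packets each add one t_tx.
Total = (4+47-1)·t_tx + 4·t_prop = 50·31.5493 + 4·2.12 = 1590 μs.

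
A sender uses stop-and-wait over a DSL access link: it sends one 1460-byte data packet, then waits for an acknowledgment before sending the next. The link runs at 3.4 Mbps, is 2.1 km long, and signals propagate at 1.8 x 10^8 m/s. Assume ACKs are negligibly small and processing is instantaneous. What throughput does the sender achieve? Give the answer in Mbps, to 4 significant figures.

t_tx = L/R = 11680/3400000 = 0.00343529 s.
t_prop = 2100/180000000 = 1.16667e-05 s; RTT = 2.33333e-05 s.
Cycle = t_tx + RTT = 0.00345863 s.
Throughput = L / cycle = 11680 / 0.00345863 = 3.377 Mbps.

3.377 Mbps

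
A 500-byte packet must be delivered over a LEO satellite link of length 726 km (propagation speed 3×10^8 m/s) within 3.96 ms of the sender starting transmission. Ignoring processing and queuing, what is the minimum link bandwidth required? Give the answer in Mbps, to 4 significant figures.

L = 4000 bits.
Propagation delay = 726000 / 300000000 = 2.42 ms.
Transmission budget = 3.96 − 2.42 = 1.54 ms.
R ≥ L / t_tx = 4000 bits / 0.00154 s = 2.597 Mbps.

2.597 Mbps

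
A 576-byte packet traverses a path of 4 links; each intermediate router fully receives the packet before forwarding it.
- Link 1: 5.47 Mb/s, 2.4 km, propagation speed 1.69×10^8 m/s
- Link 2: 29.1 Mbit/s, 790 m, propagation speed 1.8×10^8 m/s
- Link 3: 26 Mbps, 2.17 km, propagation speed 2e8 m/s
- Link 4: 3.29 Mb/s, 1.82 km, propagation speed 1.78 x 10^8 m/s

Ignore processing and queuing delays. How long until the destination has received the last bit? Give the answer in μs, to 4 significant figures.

2618 μs

L = 576 × 8 = 4608 bits.
Transmission delays (L/R per hop): 842.413, 158.351, 177.231, 1400.61 μs; sum = 2578.6 μs.
Propagation delays (d/s per hop): 14.2012, 4.38889, 10.85, 10.2247 μs; sum = 39.6648 μs.
End-to-end = 2618 μs.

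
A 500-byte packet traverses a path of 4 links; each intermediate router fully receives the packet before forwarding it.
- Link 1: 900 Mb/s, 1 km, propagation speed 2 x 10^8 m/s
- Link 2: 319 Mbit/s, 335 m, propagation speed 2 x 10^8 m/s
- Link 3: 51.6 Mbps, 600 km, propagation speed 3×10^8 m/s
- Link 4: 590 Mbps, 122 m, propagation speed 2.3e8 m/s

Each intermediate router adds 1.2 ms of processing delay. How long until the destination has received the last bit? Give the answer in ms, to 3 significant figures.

5.71 ms

L = 500 × 8 = 4000 bits.
Transmission delays (L/R per hop): 0.00444444, 0.0125392, 0.0775194, 0.00677966 ms; sum = 0.101283 ms.
Propagation delays (d/s per hop): 0.005, 0.001675, 2, 0.000530435 ms; sum = 2.00721 ms.
Processing at 3 router(s): 3 × 1.2 ms = 3.6 ms.
End-to-end = 5.71 ms.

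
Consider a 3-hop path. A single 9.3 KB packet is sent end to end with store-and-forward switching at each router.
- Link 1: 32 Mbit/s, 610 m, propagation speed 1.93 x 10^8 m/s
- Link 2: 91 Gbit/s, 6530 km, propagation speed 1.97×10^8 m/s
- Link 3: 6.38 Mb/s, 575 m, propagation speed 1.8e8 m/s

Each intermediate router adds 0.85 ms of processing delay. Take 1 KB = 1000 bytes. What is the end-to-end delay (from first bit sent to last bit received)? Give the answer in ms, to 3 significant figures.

48.8 ms

L = 74400 bits.
Transmission delays (L/R per hop): 2.325, 0.000817582, 11.6614 ms; sum = 13.9873 ms.
Propagation delays (d/s per hop): 0.00316062, 33.1472, 0.00319444 ms; sum = 33.1536 ms.
Processing at 2 router(s): 2 × 0.85 ms = 1.7 ms.
End-to-end = 48.8 ms.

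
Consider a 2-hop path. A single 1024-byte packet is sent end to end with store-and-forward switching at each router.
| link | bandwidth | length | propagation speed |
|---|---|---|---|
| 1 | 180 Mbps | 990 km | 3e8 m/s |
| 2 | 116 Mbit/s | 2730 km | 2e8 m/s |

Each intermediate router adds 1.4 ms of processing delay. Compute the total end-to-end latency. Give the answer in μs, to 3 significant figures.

L = 1024 × 8 = 8192 bits.
Transmission delays (L/R per hop): 45.5111, 70.6207 μs; sum = 116.132 μs.
Propagation delays (d/s per hop): 3300, 13650 μs; sum = 16950 μs.
Processing at 1 router(s): 1 × 1.4 ms = 1400 μs.
End-to-end = 18500 μs.

18500 μs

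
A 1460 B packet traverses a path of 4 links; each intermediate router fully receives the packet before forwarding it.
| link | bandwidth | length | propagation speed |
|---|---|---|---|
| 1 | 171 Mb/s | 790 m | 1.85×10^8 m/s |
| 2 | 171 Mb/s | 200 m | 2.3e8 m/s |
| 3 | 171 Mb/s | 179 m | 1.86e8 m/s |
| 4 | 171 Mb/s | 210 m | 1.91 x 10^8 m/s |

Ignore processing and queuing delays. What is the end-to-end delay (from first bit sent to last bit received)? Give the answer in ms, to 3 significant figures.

L = 1460 × 8 = 11680 bits.
Transmission delay per hop = L/R = 11680/171000000 = 0.0683041 ms; 4 hops → 0.273216 ms.
Propagation delays (d/s per hop): 0.00427027, 0.000869565, 0.000962366, 0.00109948 ms; sum = 0.00720168 ms.
End-to-end = 0.280 ms.

0.280 ms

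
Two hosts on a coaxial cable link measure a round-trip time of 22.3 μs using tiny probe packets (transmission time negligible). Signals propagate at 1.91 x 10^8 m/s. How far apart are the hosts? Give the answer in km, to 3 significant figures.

2.13 km

One-way propagation = RTT/2 = 11.15 μs.
d = s × t = 191000000 × 1.115e-05 = 2.13 km.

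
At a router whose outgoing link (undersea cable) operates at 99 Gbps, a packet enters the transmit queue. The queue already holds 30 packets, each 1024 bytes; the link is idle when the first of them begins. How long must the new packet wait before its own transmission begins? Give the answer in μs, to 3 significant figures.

2.48 μs

Each queued packet: L/R = 8192/99000000000 = 0.0827475 μs.
30 queued → 2.48242 μs.
Queuing delay = 2.48 μs.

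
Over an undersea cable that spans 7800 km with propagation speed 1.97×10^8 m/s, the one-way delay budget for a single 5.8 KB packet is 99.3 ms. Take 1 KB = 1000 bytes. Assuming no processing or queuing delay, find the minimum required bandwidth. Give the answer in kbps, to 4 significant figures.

L = 46400 bits.
Propagation delay = 7800000 / 197000000 = 39.5939 ms.
Transmission budget = 99.3 − 39.5939 = 59.7061 ms.
R ≥ L / t_tx = 46400 bits / 0.0597061 s = 777.1 kbps.

777.1 kbps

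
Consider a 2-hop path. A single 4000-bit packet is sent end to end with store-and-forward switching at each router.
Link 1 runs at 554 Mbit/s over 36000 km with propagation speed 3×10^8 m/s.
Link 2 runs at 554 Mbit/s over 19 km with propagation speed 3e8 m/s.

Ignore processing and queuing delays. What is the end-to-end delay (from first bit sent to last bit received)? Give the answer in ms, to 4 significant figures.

120.1 ms

Transmission delay per hop = L/R = 4000/554000000 = 0.00722022 ms; 2 hops → 0.0144404 ms.
Propagation delays (d/s per hop): 120, 0.0633333 ms; sum = 120.063 ms.
End-to-end = 120.1 ms.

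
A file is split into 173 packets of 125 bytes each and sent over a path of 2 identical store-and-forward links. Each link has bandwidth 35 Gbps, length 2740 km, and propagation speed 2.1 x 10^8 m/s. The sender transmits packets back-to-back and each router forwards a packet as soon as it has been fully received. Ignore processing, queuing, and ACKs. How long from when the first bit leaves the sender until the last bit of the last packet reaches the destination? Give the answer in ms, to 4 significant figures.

26.10 ms

Per-hop transmission t_tx = L/R = 1000/35000000000 = 2.85714e-05 ms.
Per-hop propagation t_prop = 2740000/210000000 = 13.0476 ms.
Pipeline fill: first packet needs 2·t_tx to clear all hops; remaining 172 packets each add one t_tx.
Total = (2+173-1)·t_tx + 2·t_prop = 174·2.85714e-05 + 2·13.0476 = 26.10 ms.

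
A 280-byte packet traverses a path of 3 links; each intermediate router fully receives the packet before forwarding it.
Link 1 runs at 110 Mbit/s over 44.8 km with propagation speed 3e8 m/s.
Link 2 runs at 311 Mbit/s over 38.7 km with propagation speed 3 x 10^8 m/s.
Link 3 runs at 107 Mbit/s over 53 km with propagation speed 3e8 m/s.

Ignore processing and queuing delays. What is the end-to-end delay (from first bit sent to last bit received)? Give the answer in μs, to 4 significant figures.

503.5 μs

L = 280 × 8 = 2240 bits.
Transmission delays (L/R per hop): 20.3636, 7.20257, 20.9346 μs; sum = 48.5008 μs.
Propagation delays (d/s per hop): 149.333, 129, 176.667 μs; sum = 455 μs.
End-to-end = 503.5 μs.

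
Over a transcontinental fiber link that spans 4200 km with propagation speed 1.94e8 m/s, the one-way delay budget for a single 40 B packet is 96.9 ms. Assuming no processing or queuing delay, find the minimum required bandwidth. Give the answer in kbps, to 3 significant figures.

4.25 kbps

L = 320 bits.
Propagation delay = 4200000 / 194000000 = 21.6495 ms.
Transmission budget = 96.9 − 21.6495 = 75.2505 ms.
R ≥ L / t_tx = 320 bits / 0.0752505 s = 4.25 kbps.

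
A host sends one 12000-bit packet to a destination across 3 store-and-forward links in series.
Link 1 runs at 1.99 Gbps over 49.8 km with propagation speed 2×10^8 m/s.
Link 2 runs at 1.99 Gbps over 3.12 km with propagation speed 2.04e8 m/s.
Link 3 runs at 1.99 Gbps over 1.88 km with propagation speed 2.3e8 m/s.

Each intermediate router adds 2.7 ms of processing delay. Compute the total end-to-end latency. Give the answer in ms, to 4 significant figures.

Transmission delay per hop = L/R = 12000/1990000000 = 0.00603015 ms; 3 hops → 0.0180905 ms.
Propagation delays (d/s per hop): 0.249, 0.0152941, 0.00817391 ms; sum = 0.272468 ms.
Processing at 2 router(s): 2 × 2.7 ms = 5.4 ms.
End-to-end = 5.691 ms.

5.691 ms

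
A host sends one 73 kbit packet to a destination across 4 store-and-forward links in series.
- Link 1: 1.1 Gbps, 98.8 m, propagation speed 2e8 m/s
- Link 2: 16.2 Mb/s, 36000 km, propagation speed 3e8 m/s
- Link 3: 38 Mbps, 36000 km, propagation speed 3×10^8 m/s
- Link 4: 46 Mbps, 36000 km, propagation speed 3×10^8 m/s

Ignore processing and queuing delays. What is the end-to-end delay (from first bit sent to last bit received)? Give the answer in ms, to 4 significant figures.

L = 73000 bits.
Transmission delays (L/R per hop): 0.0663636, 4.50617, 1.92105, 1.58696 ms; sum = 8.08055 ms.
Propagation delays (d/s per hop): 0.000494, 120, 120, 120 ms; sum = 360 ms.
End-to-end = 368.1 ms.

368.1 ms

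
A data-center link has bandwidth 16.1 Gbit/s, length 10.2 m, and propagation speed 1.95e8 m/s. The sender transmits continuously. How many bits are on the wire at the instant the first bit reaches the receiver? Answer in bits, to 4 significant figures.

Propagation delay = 10.2 / 195000000 = 5.23077e-08 s.
BDP = R × t_prop = 1.61e+10 × 5.23077e-08 = 842.154 bits.

842.2 bits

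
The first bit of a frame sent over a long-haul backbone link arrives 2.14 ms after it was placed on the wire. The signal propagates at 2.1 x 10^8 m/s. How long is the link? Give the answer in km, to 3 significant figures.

d = s × t_prop = 210000000 × 0.00214 = 449 km.

449 km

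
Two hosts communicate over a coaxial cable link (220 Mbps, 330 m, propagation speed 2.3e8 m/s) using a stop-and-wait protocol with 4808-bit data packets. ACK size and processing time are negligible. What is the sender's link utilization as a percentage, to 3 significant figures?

88.4 %

t_tx = L/R = 4808/220000000 = 2.18545e-05 s.
t_prop = 330/2.3e+08 = 1.43478e-06 s; RTT = 2.86957e-06 s.
Cycle = t_tx + RTT = 2.47241e-05 s.
Utilization = t_tx / cycle = 2.18545e-05/2.47241e-05 = 88.4 %.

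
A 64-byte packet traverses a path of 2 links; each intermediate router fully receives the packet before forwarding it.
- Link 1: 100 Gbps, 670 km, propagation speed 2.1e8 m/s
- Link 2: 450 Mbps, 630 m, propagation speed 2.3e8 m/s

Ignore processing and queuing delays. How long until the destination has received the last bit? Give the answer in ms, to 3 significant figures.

L = 64 × 8 = 512 bits.
Transmission delays (L/R per hop): 5.12e-06, 0.00113778 ms; sum = 0.0011429 ms.
Propagation delays (d/s per hop): 3.19048, 0.00273913 ms; sum = 3.19322 ms.
End-to-end = 3.19 ms.

3.19 ms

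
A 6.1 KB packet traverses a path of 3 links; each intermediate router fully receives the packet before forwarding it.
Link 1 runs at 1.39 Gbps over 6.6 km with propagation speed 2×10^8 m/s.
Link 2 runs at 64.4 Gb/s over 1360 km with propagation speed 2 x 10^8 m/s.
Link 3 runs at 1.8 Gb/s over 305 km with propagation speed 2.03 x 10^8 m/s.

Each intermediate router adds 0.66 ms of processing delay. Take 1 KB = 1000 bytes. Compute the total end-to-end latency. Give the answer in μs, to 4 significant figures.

9718 μs

L = 48800 bits.
Transmission delays (L/R per hop): 35.1079, 0.757764, 27.1111 μs; sum = 62.9768 μs.
Propagation delays (d/s per hop): 33, 6800, 1502.46 μs; sum = 8335.46 μs.
Processing at 2 router(s): 2 × 0.66 ms = 1320 μs.
End-to-end = 9718 μs.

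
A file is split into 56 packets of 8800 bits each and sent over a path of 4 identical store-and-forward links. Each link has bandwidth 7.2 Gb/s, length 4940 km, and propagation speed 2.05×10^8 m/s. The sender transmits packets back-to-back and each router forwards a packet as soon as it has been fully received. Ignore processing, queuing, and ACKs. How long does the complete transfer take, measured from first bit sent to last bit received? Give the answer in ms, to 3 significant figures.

96.5 ms

Per-hop transmission t_tx = L/R = 8800/7200000000 = 0.00122222 ms.
Per-hop propagation t_prop = 4940000/2.05e+08 = 24.0976 ms.
Pipeline fill: first packet needs 4·t_tx to clear all hops; remaining 55 packets each add one t_tx.
Total = (4+56-1)·t_tx + 4·t_prop = 59·0.00122222 + 4·24.0976 = 96.5 ms.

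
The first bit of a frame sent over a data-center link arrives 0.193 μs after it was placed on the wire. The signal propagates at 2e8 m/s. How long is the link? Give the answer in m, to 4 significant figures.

38.60 m

d = s × t_prop = 200000000 × 1.93e-07 = 38.60 m.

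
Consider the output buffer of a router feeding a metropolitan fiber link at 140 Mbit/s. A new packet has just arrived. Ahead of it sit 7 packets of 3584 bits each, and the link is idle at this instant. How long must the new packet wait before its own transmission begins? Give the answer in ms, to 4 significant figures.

Each queued packet: L/R = 3584/140000000 = 0.0256 ms.
7 queued → 0.1792 ms.
Queuing delay = 0.1792 ms.

0.1792 ms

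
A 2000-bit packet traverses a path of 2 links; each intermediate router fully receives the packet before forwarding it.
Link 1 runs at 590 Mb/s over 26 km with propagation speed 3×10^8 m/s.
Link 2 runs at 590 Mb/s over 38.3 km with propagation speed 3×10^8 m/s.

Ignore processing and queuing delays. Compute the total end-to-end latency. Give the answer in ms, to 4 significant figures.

0.2211 ms

Transmission delay per hop = L/R = 2000/590000000 = 0.00338983 ms; 2 hops → 0.00677966 ms.
Propagation delays (d/s per hop): 0.0866667, 0.127667 ms; sum = 0.214333 ms.
End-to-end = 0.2211 ms.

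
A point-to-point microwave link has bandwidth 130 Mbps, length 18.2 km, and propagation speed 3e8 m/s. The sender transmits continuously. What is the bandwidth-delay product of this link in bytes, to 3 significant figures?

986 bytes

Propagation delay = 18200 / 300000000 = 6.06667e-05 s.
BDP = R × t_prop = 130000000 × 6.06667e-05 = 7886.67 bits.
In bytes: 7886.67/8 = 986 bytes.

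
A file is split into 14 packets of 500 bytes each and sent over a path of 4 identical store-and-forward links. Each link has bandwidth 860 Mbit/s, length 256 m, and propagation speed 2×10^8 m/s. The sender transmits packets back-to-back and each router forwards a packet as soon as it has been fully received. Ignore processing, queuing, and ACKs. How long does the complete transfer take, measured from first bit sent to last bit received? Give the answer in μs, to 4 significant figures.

84.19 μs

Per-hop transmission t_tx = L/R = 4000/860000000 = 4.65116 μs.
Per-hop propagation t_prop = 256/200000000 = 1.28 μs.
Pipeline fill: first packet needs 4·t_tx to clear all hops; remaining 13 packets each add one t_tx.
Total = (4+14-1)·t_tx + 4·t_prop = 17·4.65116 + 4·1.28 = 84.19 μs.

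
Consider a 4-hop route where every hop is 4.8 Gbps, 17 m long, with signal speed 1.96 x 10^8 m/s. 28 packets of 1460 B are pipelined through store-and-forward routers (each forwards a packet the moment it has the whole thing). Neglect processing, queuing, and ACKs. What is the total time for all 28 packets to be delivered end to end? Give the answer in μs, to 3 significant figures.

Per-hop transmission t_tx = L/R = 11680/4800000000 = 2.43333 μs.
Per-hop propagation t_prop = 17/196000000 = 0.0867347 μs.
Pipeline fill: first packet needs 4·t_tx to clear all hops; remaining 27 packets each add one t_tx.
Total = (4+28-1)·t_tx + 4·t_prop = 31·2.43333 + 4·0.0867347 = 75.8 μs.

75.8 μs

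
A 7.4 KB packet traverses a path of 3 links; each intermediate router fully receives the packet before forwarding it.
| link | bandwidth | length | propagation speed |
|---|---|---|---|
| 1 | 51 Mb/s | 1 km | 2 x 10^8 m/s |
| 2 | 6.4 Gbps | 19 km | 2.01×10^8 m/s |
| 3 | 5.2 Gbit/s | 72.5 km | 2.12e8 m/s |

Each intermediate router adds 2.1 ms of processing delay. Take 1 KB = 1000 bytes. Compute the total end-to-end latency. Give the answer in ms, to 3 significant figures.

L = 59200 bits.
Transmission delays (L/R per hop): 1.16078, 0.00925, 0.0113846 ms; sum = 1.18142 ms.
Propagation delays (d/s per hop): 0.005, 0.0945274, 0.341981 ms; sum = 0.441508 ms.
Processing at 2 router(s): 2 × 2.1 ms = 4.2 ms.
End-to-end = 5.82 ms.

5.82 ms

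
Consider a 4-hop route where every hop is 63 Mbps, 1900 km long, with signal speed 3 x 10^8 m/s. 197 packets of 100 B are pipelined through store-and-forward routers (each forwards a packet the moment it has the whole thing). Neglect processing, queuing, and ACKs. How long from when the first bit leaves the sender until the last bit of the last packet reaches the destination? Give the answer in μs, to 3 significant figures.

Per-hop transmission t_tx = L/R = 800/63000000 = 12.6984 μs.
Per-hop propagation t_prop = 1900000/300000000 = 6333.33 μs.
Pipeline fill: first packet needs 4·t_tx to clear all hops; remaining 196 packets each add one t_tx.
Total = (4+197-1)·t_tx + 4·t_prop = 200·12.6984 + 4·6333.33 = 27900 μs.

27900 μs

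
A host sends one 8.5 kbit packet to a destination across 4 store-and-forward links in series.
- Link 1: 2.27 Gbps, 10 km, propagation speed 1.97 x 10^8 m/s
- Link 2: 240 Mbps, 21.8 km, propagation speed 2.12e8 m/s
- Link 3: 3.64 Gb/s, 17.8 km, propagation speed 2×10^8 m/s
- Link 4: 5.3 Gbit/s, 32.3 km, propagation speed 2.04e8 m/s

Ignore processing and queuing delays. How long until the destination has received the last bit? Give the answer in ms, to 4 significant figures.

0.4440 ms

L = 8500 bits.
Transmission delays (L/R per hop): 0.00374449, 0.0354167, 0.00233516, 0.00160377 ms; sum = 0.0431001 ms.
Propagation delays (d/s per hop): 0.0507614, 0.10283, 0.089, 0.158333 ms; sum = 0.400925 ms.
End-to-end = 0.4440 ms.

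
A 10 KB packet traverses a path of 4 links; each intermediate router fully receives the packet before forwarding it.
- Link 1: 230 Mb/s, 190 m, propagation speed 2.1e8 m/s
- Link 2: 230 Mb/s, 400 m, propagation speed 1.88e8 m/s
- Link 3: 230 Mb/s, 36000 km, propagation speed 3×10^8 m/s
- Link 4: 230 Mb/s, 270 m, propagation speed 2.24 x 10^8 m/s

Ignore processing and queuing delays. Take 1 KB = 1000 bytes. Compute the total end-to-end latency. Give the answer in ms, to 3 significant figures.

L = 80000 bits.
Transmission delay per hop = L/R = 80000/230000000 = 0.347826 ms; 4 hops → 1.3913 ms.
Propagation delays (d/s per hop): 0.000904762, 0.00212766, 120, 0.00120536 ms; sum = 120.004 ms.
End-to-end = 121 ms.

121 ms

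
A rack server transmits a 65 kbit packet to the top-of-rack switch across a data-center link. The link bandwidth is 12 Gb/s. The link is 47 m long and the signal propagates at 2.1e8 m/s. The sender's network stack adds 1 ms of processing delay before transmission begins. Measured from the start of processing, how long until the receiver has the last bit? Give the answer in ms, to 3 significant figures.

1.01 ms

L = 65000 bits.
Transmission delay = L/R = 65000 / 12000000000 = 0.00541667 ms.
Propagation delay = d/s = 47 m / 210000000 m/s = 0.00022381 ms.
Plus processing delay 1 ms = 1 ms.
Total = 1.01 ms.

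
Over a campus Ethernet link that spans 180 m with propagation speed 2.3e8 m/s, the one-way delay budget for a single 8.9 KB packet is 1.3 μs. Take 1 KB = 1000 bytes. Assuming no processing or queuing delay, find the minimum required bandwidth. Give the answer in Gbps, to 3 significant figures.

138 Gbps

L = 71200 bits.
Propagation delay = 180 / 2.3e+08 = 0.782609 μs.
Transmission budget = 1.3 − 0.782609 = 0.517391 μs.
R ≥ L / t_tx = 71200 bits / 5.17391e-07 s = 138 Gbps.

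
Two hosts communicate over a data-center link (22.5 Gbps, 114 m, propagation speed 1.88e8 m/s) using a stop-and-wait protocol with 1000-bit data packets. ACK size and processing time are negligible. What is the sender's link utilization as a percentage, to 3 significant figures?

3.54 %

t_tx = L/R = 1000/22500000000 = 4.44444e-08 s.
t_prop = 114/188000000 = 6.06383e-07 s; RTT = 1.21277e-06 s.
Cycle = t_tx + RTT = 1.25721e-06 s.
Utilization = t_tx / cycle = 4.44444e-08/1.25721e-06 = 3.54 %.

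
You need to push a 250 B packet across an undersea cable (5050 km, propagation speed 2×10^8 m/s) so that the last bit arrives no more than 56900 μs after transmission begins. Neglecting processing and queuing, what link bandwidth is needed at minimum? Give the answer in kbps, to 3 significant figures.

63.2 kbps

L = 2000 bits.
Propagation delay = 5050000 / 200000000 = 25250 μs.
Transmission budget = 56900 − 25250 = 31650 μs.
R ≥ L / t_tx = 2000 bits / 0.03165 s = 63.2 kbps.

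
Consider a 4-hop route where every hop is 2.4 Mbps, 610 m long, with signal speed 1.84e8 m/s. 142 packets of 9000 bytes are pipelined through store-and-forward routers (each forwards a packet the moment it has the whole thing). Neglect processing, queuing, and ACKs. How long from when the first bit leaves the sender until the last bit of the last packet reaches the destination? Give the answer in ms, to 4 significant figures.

Per-hop transmission t_tx = L/R = 72000/2400000 = 30 ms.
Per-hop propagation t_prop = 610/184000000 = 0.00331522 ms.
Pipeline fill: first packet needs 4·t_tx to clear all hops; remaining 141 packets each add one t_tx.
Total = (4+142-1)·t_tx + 4·t_prop = 145·30 + 4·0.00331522 = 4350 ms.

4350 ms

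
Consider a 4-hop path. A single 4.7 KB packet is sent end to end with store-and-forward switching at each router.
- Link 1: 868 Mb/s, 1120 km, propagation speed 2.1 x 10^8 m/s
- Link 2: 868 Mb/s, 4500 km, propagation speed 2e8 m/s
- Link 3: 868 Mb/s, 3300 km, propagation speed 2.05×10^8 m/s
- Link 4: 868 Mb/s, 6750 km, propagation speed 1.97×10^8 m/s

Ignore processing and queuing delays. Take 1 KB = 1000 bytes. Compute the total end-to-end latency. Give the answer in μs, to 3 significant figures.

78400 μs

L = 37600 bits.
Transmission delay per hop = L/R = 37600/868000000 = 43.318 μs; 4 hops → 173.272 μs.
Propagation delays (d/s per hop): 5333.33, 22500, 16097.6, 34264 μs; sum = 78194.9 μs.
End-to-end = 78400 μs.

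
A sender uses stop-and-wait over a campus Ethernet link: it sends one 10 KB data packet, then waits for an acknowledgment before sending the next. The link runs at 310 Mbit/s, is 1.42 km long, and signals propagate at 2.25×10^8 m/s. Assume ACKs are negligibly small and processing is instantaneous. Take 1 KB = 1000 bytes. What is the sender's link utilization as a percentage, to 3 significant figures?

t_tx = L/R = 80000/310000000 = 0.000258065 s.
t_prop = 1420/225000000 = 6.31111e-06 s; RTT = 1.26222e-05 s.
Cycle = t_tx + RTT = 0.000270687 s.
Utilization = t_tx / cycle = 0.000258065/0.000270687 = 95.3 %.

95.3 %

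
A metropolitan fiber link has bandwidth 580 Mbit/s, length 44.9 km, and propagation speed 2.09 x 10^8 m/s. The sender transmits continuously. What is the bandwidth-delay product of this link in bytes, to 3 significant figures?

15600 bytes

Propagation delay = 44900 / 209000000 = 0.000214833 s.
BDP = R × t_prop = 580000000 × 0.000214833 = 124603 bits.
In bytes: 124603/8 = 15600 bytes.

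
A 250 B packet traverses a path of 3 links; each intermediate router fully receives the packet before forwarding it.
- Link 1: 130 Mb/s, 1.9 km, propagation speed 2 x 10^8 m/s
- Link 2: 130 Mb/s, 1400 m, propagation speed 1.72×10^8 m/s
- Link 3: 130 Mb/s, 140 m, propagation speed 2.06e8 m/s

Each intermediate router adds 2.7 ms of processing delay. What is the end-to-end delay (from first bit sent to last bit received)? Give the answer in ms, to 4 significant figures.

5.464 ms

L = 250 × 8 = 2000 bits.
Transmission delay per hop = L/R = 2000/130000000 = 0.0153846 ms; 3 hops → 0.0461538 ms.
Propagation delays (d/s per hop): 0.0095, 0.00813953, 0.000679612 ms; sum = 0.0183191 ms.
Processing at 2 router(s): 2 × 2.7 ms = 5.4 ms.
End-to-end = 5.464 ms.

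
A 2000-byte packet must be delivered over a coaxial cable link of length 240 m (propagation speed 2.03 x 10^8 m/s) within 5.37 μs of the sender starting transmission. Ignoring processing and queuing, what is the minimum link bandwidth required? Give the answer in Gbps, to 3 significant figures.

L = 16000 bits.
Propagation delay = 240 / 2.03e+08 = 1.18227 μs.
Transmission budget = 5.37 − 1.18227 = 4.18773 μs.
R ≥ L / t_tx = 16000 bits / 4.18773e-06 s = 3.82 Gbps.

3.82 Gbps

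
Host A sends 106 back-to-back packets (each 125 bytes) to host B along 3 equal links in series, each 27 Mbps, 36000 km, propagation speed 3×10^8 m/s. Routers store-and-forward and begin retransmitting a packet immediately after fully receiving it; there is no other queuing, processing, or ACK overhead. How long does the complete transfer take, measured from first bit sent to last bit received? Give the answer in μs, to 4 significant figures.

364000 μs

Per-hop transmission t_tx = L/R = 1000/27000000 = 37.037 μs.
Per-hop propagation t_prop = 36000000/300000000 = 120000 μs.
Pipeline fill: first packet needs 3·t_tx to clear all hops; remaining 105 packets each add one t_tx.
Total = (3+106-1)·t_tx + 3·t_prop = 108·37.037 + 3·120000 = 364000 μs.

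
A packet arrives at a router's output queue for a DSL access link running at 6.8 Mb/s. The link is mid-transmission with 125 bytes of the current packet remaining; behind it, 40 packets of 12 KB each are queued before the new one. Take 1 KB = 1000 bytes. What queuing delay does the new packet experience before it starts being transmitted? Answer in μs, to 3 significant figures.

Each queued packet: L/R = 96000/6800000 = 14117.6 μs.
40 queued → 564706 μs.
Plus remaining 1000 bits of current packet: 147.059 μs.
Queuing delay = 565000 μs.

565000 μs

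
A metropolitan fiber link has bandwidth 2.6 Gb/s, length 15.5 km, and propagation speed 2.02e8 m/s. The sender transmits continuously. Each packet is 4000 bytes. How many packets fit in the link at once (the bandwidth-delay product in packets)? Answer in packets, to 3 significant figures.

Propagation delay = 15500 / 202000000 = 7.67327e-05 s.
BDP = R × t_prop = 2600000000 × 7.67327e-05 = 199505 bits.
In packets of 32000 bits: 6.23 packets.

6.23 packets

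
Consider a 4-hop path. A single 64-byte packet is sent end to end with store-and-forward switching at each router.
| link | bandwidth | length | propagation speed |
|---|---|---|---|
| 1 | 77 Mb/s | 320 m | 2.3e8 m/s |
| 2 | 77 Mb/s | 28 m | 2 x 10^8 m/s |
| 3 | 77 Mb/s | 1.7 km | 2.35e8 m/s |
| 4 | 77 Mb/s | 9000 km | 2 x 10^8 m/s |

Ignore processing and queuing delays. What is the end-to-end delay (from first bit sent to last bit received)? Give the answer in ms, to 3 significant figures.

L = 64 × 8 = 512 bits.
Transmission delay per hop = L/R = 512/77000000 = 0.00664935 ms; 4 hops → 0.0265974 ms.
Propagation delays (d/s per hop): 0.0013913, 0.00014, 0.00723404, 45 ms; sum = 45.0088 ms.
End-to-end = 45.0 ms.

45.0 ms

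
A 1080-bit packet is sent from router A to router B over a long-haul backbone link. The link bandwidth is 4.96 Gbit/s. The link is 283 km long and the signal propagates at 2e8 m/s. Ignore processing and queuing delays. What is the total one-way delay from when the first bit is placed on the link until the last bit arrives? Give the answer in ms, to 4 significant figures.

1.415 ms

Transmission delay = L/R = 1080 / 4960000000 = 0.000217742 ms.
Propagation delay = d/s = 283000 m / 200000000 m/s = 1.415 ms.
Total = 1.415 ms.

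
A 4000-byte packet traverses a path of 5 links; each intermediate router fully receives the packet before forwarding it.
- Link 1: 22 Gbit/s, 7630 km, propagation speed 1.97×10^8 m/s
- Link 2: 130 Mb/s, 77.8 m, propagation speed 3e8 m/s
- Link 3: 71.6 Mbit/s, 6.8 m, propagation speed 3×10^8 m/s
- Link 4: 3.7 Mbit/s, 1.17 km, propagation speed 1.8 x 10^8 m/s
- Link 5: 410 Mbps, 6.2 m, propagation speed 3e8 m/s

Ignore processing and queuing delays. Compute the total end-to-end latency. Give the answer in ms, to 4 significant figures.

L = 4000 × 8 = 32000 bits.
Transmission delays (L/R per hop): 0.00145455, 0.246154, 0.446927, 8.64865, 0.0780488 ms; sum = 9.42123 ms.
Propagation delays (d/s per hop): 38.731, 0.000259333, 2.26667e-05, 0.0065, 2.06667e-05 ms; sum = 38.7378 ms.
End-to-end = 48.16 ms.

48.16 ms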